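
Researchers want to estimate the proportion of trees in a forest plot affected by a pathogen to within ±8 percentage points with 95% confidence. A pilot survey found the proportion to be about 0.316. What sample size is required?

For a proportion with margin E = 0.08 at 95% confidence, z = 1.960.
n = p̂(1−p̂)(z/E)² = 0.316 × 0.684 × (1.960/0.08)² = 129.74
Round up: n = 130.

130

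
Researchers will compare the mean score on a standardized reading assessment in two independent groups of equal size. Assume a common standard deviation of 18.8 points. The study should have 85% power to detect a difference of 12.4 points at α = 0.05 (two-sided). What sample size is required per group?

For two equal groups, n per group = 2·((z_{α/2} + z_β)·σ/δ)².
z_{α/2} = 1.960; z_β = 1.036 (power 85%).
n = 2 × (2.996 × 18.8 / 12.4)² = 2 × 20.63 = 41.26
Round up: n = 42 per group.

42 per group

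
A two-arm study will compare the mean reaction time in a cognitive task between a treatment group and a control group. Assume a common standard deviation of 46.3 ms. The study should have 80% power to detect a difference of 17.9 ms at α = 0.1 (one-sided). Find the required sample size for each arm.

For two equal groups, n per group = 2·((z_α + z_β)·σ/δ)².
z_α = 1.282; z_β = 0.842 (power 80%).
n = 2 × (2.124 × 46.3 / 17.9)² = 2 × 30.18 = 60.36
Round up: n = 61 per group.

61 per group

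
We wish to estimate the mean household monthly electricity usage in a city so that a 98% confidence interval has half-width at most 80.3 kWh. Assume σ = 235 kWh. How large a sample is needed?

For a mean, the margin of error is E = z·σ/√n, so n = (zσ/E)².
At 98% confidence, z = 2.326.
n = (2.326 × 235 / 80.3)² = 46.34
Round up: n = 47.

47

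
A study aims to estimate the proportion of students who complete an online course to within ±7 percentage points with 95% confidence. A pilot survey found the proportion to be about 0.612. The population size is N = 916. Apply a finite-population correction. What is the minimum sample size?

n = 155

For a proportion with margin E = 0.07 at 95% confidence, z = 1.960.
n = p̂(1−p̂)(z/E)² = 0.612 × 0.388 × (1.960/0.07)² = 186.17 — call this n₀.
Finite-population correction with N = 916: n = n₀ / (1 + (n₀−1)/N) = 186.17 / 1.202 = 154.88
Round up: n = 155.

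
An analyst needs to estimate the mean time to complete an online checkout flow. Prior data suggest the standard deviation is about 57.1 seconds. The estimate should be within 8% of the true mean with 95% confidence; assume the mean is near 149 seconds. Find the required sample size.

For a mean, the margin of error is E = z·σ/√n, so n = (zσ/E)².
At 95% confidence, z = 1.960.
E = 8% of 149 = 11.92 seconds.
n = (1.960 × 57.1 / 11.92)² = 88.15
Round up: n = 89.

89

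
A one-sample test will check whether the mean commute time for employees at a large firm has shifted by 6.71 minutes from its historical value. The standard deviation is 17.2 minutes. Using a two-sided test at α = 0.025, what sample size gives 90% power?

82

For a one-sample z-test, n = ((z_{α/2} + z_β)·σ/δ)².
z_{α/2} = 2.241 (two-sided α = 0.025); z_β = 1.282 (power 90% → β = 0.1).
n = (3.523 × 17.2 / 6.71)² = 81.55
Round up: n = 82.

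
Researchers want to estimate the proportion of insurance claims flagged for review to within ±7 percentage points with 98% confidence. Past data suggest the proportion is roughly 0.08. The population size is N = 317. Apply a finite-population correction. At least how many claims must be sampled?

65

For a proportion with margin E = 0.07 at 98% confidence, z = 2.326.
n = p̂(1−p̂)(z/E)² = 0.08 × 0.92 × (2.326/0.07)² = 81.26 — call this n₀.
Finite-population correction with N = 317: n = n₀ / (1 + (n₀−1)/N) = 81.26 / 1.253 = 64.85
Round up: n = 65.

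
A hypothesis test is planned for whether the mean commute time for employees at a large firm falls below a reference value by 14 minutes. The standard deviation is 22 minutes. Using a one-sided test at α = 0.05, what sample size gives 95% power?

n = 27

For a one-sample z-test, n = ((z_α + z_β)·σ/δ)².
z_α = 1.645 (one-sided α = 0.05); z_β = 1.645 (power 95% → β = 0.05).
n = (3.290 × 22 / 14)² = 26.73
Round up: n = 27.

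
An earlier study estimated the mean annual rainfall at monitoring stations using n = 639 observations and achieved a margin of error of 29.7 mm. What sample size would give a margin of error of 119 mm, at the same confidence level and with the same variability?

Margin of error scales as 1/√n, so n₂ = n₁·(E₁/E₂)².
n₂ = 639 × (29.7/119)² = 639 × 0.06229 = 39.80
Round up: n₂ = 40.

n = 40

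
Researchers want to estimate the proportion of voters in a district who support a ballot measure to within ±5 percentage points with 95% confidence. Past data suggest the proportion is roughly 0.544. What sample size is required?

For a proportion with margin E = 0.05 at 95% confidence, z = 1.960.
n = p̂(1−p̂)(z/E)² = 0.544 × 0.456 × (1.960/0.05)² = 381.19
Round up: n = 382.

382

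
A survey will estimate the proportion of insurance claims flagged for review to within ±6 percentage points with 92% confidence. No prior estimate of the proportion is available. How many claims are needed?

n = 213

For a proportion with margin E = 0.06 at 92% confidence, z = 1.751.
With no prior estimate, use p = 0.5, which maximizes p(1−p) at 0.25.
n = 0.25 × (z/E)² = 0.25 × (1.751/0.06)² = 212.92
Round up: n = 213.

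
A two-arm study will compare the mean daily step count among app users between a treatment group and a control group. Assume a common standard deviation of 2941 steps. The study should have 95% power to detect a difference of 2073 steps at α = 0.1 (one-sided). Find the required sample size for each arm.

For two equal groups, n per group = 2·((z_α + z_β)·σ/δ)².
z_α = 1.282; z_β = 1.645 (power 95%).
n = 2 × (2.927 × 2941 / 2073)² = 2 × 17.24 = 34.48
Round up: n = 35 per group.

35 per group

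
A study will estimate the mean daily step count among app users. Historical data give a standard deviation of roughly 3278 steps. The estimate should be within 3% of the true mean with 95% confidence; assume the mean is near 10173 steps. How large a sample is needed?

444

For a mean, the margin of error is E = z·σ/√n, so n = (zσ/E)².
At 95% confidence, z = 1.960.
E = 3% of 10173 = 305.2 steps.
n = (1.960 × 3278 / 305.2)² = 443.19
Round up: n = 444.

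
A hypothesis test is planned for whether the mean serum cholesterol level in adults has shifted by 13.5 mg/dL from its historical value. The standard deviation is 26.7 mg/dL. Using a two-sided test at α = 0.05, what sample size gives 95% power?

51

For a one-sample z-test, n = ((z_{α/2} + z_β)·σ/δ)².
z_{α/2} = 1.960 (two-sided α = 0.05); z_β = 1.645 (power 95% → β = 0.05).
n = (3.605 × 26.7 / 13.5)² = 50.84
Round up: n = 51.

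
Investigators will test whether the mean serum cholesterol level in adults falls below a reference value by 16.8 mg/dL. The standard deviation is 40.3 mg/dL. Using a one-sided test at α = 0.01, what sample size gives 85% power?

For a one-sample z-test, n = ((z_α + z_β)·σ/δ)².
z_α = 2.326 (one-sided α = 0.01); z_β = 1.036 (power 85% → β = 0.15).
n = (3.362 × 40.3 / 16.8)² = 65.04
Round up: n = 66.

n = 66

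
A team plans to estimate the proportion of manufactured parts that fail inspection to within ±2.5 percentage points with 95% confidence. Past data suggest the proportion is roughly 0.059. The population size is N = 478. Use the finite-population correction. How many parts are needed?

For a proportion with margin E = 0.025 at 95% confidence, z = 1.960.
n = p̂(1−p̂)(z/E)² = 0.059 × 0.941 × (1.960/0.025)² = 341.25 — call this n₀.
Finite-population correction with N = 478: n = n₀ / (1 + (n₀−1)/N) = 341.25 / 1.712 = 199.33
Round up: n = 200.

n = 200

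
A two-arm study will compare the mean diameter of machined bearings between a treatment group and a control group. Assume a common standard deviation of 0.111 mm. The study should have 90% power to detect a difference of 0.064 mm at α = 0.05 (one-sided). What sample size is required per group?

52 per group

For two equal groups, n per group = 2·((z_α + z_β)·σ/δ)².
z_α = 1.645; z_β = 1.282 (power 90%).
n = 2 × (2.927 × 0.111 / 0.064)² = 2 × 25.77 = 51.54
Round up: n = 52 per group.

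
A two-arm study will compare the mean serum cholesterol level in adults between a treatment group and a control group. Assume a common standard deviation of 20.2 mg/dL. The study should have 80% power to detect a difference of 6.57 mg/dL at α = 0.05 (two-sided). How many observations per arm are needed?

149 per group

For two equal groups, n per group = 2·((z_{α/2} + z_β)·σ/δ)².
z_{α/2} = 1.960; z_β = 0.842 (power 80%).
n = 2 × (2.802 × 20.2 / 6.57)² = 2 × 74.22 = 148.44
Round up: n = 149 per group.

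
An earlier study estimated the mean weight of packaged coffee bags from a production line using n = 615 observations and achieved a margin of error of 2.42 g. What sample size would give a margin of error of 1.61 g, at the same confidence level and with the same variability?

Margin of error scales as 1/√n, so n₂ = n₁·(E₁/E₂)².
n₂ = 615 × (2.42/1.61)² = 615 × 2.259 = 1389.28
Round up: n₂ = 1390.

1390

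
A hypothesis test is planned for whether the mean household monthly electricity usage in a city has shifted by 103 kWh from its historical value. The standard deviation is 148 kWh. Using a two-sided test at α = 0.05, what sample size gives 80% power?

For a one-sample z-test, n = ((z_{α/2} + z_β)·σ/δ)².
z_{α/2} = 1.960 (two-sided α = 0.05); z_β = 0.842 (power 80% → β = 0.2).
n = (2.802 × 148 / 103)² = 16.21
Round up: n = 17.

17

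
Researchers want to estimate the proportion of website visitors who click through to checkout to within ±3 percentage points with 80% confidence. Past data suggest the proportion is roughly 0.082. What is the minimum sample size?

n = 138

For a proportion with margin E = 0.03 at 80% confidence, z = 1.282.
n = p̂(1−p̂)(z/E)² = 0.082 × 0.918 × (1.282/0.03)² = 137.46
Round up: n = 138.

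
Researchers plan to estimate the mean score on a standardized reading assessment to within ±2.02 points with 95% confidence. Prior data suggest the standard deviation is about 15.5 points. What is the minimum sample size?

For a mean, the margin of error is E = z·σ/√n, so n = (zσ/E)².
At 95% confidence, z = 1.960.
n = (1.960 × 15.5 / 2.02)² = 226.19
Round up: n = 227.

n = 227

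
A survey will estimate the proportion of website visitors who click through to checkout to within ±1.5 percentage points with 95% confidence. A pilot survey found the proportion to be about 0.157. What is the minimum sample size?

2260

For a proportion with margin E = 0.015 at 95% confidence, z = 1.960.
n = p̂(1−p̂)(z/E)² = 0.157 × 0.843 × (1.960/0.015)² = 2259.73
Round up: n = 2260.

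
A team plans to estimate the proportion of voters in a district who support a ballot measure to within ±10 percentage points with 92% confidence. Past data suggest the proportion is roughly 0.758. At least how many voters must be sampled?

57

For a proportion with margin E = 0.1 at 92% confidence, z = 1.751.
n = p̂(1−p̂)(z/E)² = 0.758 × 0.242 × (1.751/0.1)² = 56.24
Round up: n = 57.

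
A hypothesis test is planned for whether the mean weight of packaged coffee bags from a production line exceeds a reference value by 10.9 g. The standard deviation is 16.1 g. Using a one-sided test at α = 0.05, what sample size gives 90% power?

For a one-sample z-test, n = ((z_α + z_β)·σ/δ)².
z_α = 1.645 (one-sided α = 0.05); z_β = 1.282 (power 90% → β = 0.1).
n = (2.927 × 16.1 / 10.9)² = 18.69
Round up: n = 19.

n = 19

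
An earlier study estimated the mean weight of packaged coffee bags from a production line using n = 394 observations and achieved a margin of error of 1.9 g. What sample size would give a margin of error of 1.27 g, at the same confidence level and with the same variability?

Margin of error scales as 1/√n, so n₂ = n₁·(E₁/E₂)².
n₂ = 394 × (1.9/1.27)² = 394 × 2.238 = 881.77
Round up: n₂ = 882.

n = 882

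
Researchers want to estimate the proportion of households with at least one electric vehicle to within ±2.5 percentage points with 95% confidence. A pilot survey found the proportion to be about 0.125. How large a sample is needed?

For a proportion with margin E = 0.025 at 95% confidence, z = 1.960.
n = p̂(1−p̂)(z/E)² = 0.125 × 0.875 × (1.960/0.025)² = 672.28
Round up: n = 673.

673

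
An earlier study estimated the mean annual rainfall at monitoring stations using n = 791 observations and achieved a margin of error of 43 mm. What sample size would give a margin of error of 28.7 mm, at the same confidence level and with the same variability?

Margin of error scales as 1/√n, so n₂ = n₁·(E₁/E₂)².
n₂ = 791 × (43/28.7)² = 791 × 2.245 = 1775.80
Round up: n₂ = 1776.

1776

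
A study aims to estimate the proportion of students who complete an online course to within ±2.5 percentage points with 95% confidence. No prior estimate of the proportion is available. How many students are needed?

n = 1537

For a proportion with margin E = 0.025 at 95% confidence, z = 1.960.
With no prior estimate, use p = 0.5, which maximizes p(1−p) at 0.25.
n = 0.25 × (z/E)² = 0.25 × (1.960/0.025)² = 1536.64
Round up: n = 1537.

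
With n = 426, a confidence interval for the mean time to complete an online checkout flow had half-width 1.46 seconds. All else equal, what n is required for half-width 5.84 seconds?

27

Margin of error scales as 1/√n, so n₂ = n₁·(E₁/E₂)².
n₂ = 426 × (1.46/5.84)² = 426 × 0.0625 = 26.62
Round up: n₂ = 27.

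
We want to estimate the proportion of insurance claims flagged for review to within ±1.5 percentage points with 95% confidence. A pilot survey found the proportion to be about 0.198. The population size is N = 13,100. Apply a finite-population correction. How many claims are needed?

n = 2247

For a proportion with margin E = 0.015 at 95% confidence, z = 1.960.
n = p̂(1−p̂)(z/E)² = 0.198 × 0.802 × (1.960/0.015)² = 2711.25 — call this n₀.
Finite-population correction with N = 13,100: n = n₀ / (1 + (n₀−1)/N) = 2711.25 / 1.207 = 2246.27
Round up: n = 2247.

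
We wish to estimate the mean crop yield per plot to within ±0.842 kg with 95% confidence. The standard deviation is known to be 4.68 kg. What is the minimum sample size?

119

For a mean, the margin of error is E = z·σ/√n, so n = (zσ/E)².
At 95% confidence, z = 1.960.
n = (1.960 × 4.68 / 0.842)² = 118.68
Round up: n = 119.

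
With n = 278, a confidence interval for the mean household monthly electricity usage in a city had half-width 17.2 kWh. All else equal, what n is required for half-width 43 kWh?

Margin of error scales as 1/√n, so n₂ = n₁·(E₁/E₂)².
n₂ = 278 × (17.2/43)² = 278 × 0.16 = 44.48
Round up: n₂ = 45.

45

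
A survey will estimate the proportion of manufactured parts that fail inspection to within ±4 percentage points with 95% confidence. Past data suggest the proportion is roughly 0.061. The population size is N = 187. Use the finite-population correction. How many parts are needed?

For a proportion with margin E = 0.04 at 95% confidence, z = 1.960.
n = p̂(1−p̂)(z/E)² = 0.061 × 0.939 × (1.960/0.04)² = 137.53 — call this n₀.
Finite-population correction with N = 187: n = n₀ / (1 + (n₀−1)/N) = 137.53 / 1.73 = 79.50
Round up: n = 80.

80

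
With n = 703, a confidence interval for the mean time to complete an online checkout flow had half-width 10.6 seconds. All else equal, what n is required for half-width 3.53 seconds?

6339

Margin of error scales as 1/√n, so n₂ = n₁·(E₁/E₂)².
n₂ = 703 × (10.6/3.53)² = 703 × 9.017 = 6338.95
Round up: n₂ = 6339.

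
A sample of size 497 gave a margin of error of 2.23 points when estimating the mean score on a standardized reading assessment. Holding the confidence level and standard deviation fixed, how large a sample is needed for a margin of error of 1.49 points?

Margin of error scales as 1/√n, so n₂ = n₁·(E₁/E₂)².
n₂ = 497 × (2.23/1.49)² = 497 × 2.24 = 1113.28
Round up: n₂ = 1114.

1114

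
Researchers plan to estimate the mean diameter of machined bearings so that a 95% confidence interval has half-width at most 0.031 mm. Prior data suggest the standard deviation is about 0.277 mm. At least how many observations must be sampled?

307

For a mean, the margin of error is E = z·σ/√n, so n = (zσ/E)².
At 95% confidence, z = 1.960.
n = (1.960 × 0.277 / 0.031)² = 306.72
Round up: n = 307.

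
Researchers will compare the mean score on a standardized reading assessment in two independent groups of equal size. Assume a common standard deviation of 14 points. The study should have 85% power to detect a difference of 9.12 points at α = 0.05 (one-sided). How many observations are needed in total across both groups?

For two equal groups, n per group = 2·((z_α + z_β)·σ/δ)².
z_α = 1.645; z_β = 1.036 (power 85%).
n = 2 × (2.681 × 14 / 9.12)² = 2 × 16.94 = 33.88
Round up: n = 34 per group.
Total across both groups: 2 × 34 = 68.

68 total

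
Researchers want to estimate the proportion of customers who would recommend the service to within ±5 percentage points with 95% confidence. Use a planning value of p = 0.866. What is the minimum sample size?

179

For a proportion with margin E = 0.05 at 95% confidence, z = 1.960.
n = p̂(1−p̂)(z/E)² = 0.866 × 0.134 × (1.960/0.05)² = 178.32
Round up: n = 179.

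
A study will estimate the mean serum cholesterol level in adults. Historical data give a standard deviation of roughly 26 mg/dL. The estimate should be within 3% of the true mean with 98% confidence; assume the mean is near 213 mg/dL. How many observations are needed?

90

For a mean, the margin of error is E = z·σ/√n, so n = (zσ/E)².
At 98% confidence, z = 2.326.
E = 3% of 213 = 6.39 mg/dL.
n = (2.326 × 26 / 6.39)² = 89.57
Round up: n = 90.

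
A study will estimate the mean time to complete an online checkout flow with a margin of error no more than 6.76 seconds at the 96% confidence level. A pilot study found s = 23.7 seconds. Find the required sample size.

52

For a mean, the margin of error is E = z·σ/√n, so n = (zσ/E)².
At 96% confidence, z = 2.054.
n = (2.054 × 23.7 / 6.76)² = 51.86
Round up: n = 52.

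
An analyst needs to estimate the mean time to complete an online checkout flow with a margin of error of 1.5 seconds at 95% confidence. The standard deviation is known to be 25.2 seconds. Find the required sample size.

1085

For a mean, the margin of error is E = z·σ/√n, so n = (zσ/E)².
At 95% confidence, z = 1.960.
n = (1.960 × 25.2 / 1.5)² = 1084.25
Round up: n = 1085.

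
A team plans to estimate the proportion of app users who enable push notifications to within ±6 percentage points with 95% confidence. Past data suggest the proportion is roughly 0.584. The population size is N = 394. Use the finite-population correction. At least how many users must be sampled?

For a proportion with margin E = 0.06 at 95% confidence, z = 1.960.
n = p̂(1−p̂)(z/E)² = 0.584 × 0.416 × (1.960/0.06)² = 259.25 — call this n₀.
Finite-population correction with N = 394: n = n₀ / (1 + (n₀−1)/N) = 259.25 / 1.655 = 156.65
Round up: n = 157.

n = 157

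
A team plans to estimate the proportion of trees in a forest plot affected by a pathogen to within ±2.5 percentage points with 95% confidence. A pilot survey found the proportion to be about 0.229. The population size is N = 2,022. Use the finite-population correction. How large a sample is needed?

For a proportion with margin E = 0.025 at 95% confidence, z = 1.960.
n = p̂(1−p̂)(z/E)² = 0.229 × 0.771 × (1.960/0.025)² = 1085.23 — call this n₀.
Finite-population correction with N = 2,022: n = n₀ / (1 + (n₀−1)/N) = 1085.23 / 1.536 = 706.53
Round up: n = 707.

n = 707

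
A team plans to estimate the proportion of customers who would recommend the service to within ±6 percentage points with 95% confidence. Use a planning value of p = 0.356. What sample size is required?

For a proportion with margin E = 0.06 at 95% confidence, z = 1.960.
n = p̂(1−p̂)(z/E)² = 0.356 × 0.644 × (1.960/0.06)² = 244.65
Round up: n = 245.

245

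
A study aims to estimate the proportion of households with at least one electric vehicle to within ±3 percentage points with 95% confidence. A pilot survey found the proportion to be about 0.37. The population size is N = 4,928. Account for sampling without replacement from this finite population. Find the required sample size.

828

For a proportion with margin E = 0.03 at 95% confidence, z = 1.960.
n = p̂(1−p̂)(z/E)² = 0.37 × 0.63 × (1.960/0.03)² = 994.97 — call this n₀.
Finite-population correction with N = 4,928: n = n₀ / (1 + (n₀−1)/N) = 994.97 / 1.202 = 827.76
Round up: n = 828.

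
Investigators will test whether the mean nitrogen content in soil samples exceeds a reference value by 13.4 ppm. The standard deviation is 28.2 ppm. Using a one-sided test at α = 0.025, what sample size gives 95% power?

58

For a one-sample z-test, n = ((z_α + z_β)·σ/δ)².
z_α = 1.960 (one-sided α = 0.025); z_β = 1.645 (power 95% → β = 0.05).
n = (3.605 × 28.2 / 13.4)² = 57.56
Round up: n = 58.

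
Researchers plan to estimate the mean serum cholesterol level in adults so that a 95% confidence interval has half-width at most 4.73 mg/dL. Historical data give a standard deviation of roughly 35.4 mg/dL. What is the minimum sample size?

216

For a mean, the margin of error is E = z·σ/√n, so n = (zσ/E)².
At 95% confidence, z = 1.960.
n = (1.960 × 35.4 / 4.73)² = 215.18
Round up: n = 216.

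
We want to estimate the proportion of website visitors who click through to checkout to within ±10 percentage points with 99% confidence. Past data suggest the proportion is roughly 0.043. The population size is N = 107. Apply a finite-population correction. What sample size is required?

For a proportion with margin E = 0.1 at 99% confidence, z = 2.576.
n = p̂(1−p̂)(z/E)² = 0.043 × 0.957 × (2.576/0.1)² = 27.31 — call this n₀.
Finite-population correction with N = 107: n = n₀ / (1 + (n₀−1)/N) = 27.31 / 1.246 = 21.92
Round up: n = 22.

n = 22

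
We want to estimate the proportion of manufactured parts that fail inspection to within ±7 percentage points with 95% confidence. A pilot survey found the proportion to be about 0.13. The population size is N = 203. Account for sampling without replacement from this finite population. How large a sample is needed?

62

For a proportion with margin E = 0.07 at 95% confidence, z = 1.960.
n = p̂(1−p̂)(z/E)² = 0.13 × 0.87 × (1.960/0.07)² = 88.67 — call this n₀.
Finite-population correction with N = 203: n = n₀ / (1 + (n₀−1)/N) = 88.67 / 1.432 = 61.92
Round up: n = 62.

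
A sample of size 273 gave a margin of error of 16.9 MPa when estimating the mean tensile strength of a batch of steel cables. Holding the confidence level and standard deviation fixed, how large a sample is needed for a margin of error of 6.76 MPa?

n = 1707

Margin of error scales as 1/√n, so n₂ = n₁·(E₁/E₂)².
n₂ = 273 × (16.9/6.76)² = 273 × 6.25 = 1706.25
Round up: n₂ = 1707.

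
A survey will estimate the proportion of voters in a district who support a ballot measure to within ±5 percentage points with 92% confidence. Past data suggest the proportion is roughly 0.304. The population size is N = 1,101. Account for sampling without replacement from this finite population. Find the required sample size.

For a proportion with margin E = 0.05 at 92% confidence, z = 1.751.
n = p̂(1−p̂)(z/E)² = 0.304 × 0.696 × (1.751/0.05)² = 259.49 — call this n₀.
Finite-population correction with N = 1,101: n = n₀ / (1 + (n₀−1)/N) = 259.49 / 1.235 = 210.11
Round up: n = 211.

211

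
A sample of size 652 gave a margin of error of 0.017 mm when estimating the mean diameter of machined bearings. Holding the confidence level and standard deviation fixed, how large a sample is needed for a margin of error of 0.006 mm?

5235

Margin of error scales as 1/√n, so n₂ = n₁·(E₁/E₂)².
n₂ = 652 × (0.017/0.006)² = 652 × 8.028 = 5234.26
Round up: n₂ = 5235.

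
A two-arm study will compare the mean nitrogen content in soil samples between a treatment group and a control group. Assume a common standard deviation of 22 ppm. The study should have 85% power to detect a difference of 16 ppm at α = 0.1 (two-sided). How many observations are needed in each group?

28 per group

For two equal groups, n per group = 2·((z_{α/2} + z_β)·σ/δ)².
z_{α/2} = 1.645; z_β = 1.036 (power 85%).
n = 2 × (2.681 × 22 / 16)² = 2 × 13.59 = 27.18
Round up: n = 28 per group.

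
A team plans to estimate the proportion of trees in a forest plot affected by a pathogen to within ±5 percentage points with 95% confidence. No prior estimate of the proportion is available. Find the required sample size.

385

For a proportion with margin E = 0.05 at 95% confidence, z = 1.960.
With no prior estimate, use p = 0.5, which maximizes p(1−p) at 0.25.
n = 0.25 × (z/E)² = 0.25 × (1.960/0.05)² = 384.16
Round up: n = 385.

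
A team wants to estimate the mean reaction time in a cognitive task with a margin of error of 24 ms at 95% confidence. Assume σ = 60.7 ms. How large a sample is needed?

For a mean, the margin of error is E = z·σ/√n, so n = (zσ/E)².
At 95% confidence, z = 1.960.
n = (1.960 × 60.7 / 24)² = 24.57
Round up: n = 25.

25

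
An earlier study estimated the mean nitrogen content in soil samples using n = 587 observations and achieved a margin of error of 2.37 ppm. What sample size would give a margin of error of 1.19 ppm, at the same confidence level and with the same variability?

2329

Margin of error scales as 1/√n, so n₂ = n₁·(E₁/E₂)².
n₂ = 587 × (2.37/1.19)² = 587 × 3.966 = 2328.04
Round up: n₂ = 2329.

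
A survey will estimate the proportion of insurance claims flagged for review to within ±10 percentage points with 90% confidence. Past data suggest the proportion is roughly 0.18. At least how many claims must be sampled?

For a proportion with margin E = 0.1 at 90% confidence, z = 1.645.
n = p̂(1−p̂)(z/E)² = 0.18 × 0.82 × (1.645/0.1)² = 39.94
Round up: n = 40.

40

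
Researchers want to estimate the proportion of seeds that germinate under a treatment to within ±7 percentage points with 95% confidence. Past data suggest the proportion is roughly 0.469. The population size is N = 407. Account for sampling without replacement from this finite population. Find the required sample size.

For a proportion with margin E = 0.07 at 95% confidence, z = 1.960.
n = p̂(1−p̂)(z/E)² = 0.469 × 0.531 × (1.960/0.07)² = 195.25 — call this n₀.
Finite-population correction with N = 407: n = n₀ / (1 + (n₀−1)/N) = 195.25 / 1.477 = 132.19
Round up: n = 133.

n = 133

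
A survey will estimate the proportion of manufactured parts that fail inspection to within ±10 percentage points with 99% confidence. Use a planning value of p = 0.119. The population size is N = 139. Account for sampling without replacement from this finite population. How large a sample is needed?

For a proportion with margin E = 0.1 at 99% confidence, z = 2.576.
n = p̂(1−p̂)(z/E)² = 0.119 × 0.881 × (2.576/0.1)² = 69.57 — call this n₀.
Finite-population correction with N = 139: n = n₀ / (1 + (n₀−1)/N) = 69.57 / 1.493 = 46.60
Round up: n = 47.

n = 47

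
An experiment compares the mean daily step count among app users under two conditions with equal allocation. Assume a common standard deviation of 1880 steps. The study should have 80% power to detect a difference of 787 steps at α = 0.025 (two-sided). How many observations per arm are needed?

109 per group

For two equal groups, n per group = 2·((z_{α/2} + z_β)·σ/δ)².
z_{α/2} = 2.241; z_β = 0.842 (power 80%).
n = 2 × (3.083 × 1880 / 787)² = 2 × 54.24 = 108.48
Round up: n = 109 per group.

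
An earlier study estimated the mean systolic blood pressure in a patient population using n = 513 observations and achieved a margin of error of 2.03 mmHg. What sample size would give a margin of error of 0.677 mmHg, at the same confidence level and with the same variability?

Margin of error scales as 1/√n, so n₂ = n₁·(E₁/E₂)².
n₂ = 513 × (2.03/0.677)² = 513 × 8.991 = 4612.38
Round up: n₂ = 4613.

n = 4613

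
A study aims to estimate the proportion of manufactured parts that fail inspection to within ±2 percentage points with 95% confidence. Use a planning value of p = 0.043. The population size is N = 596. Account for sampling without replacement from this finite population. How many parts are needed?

For a proportion with margin E = 0.02 at 95% confidence, z = 1.960.
n = p̂(1−p̂)(z/E)² = 0.043 × 0.957 × (1.960/0.02)² = 395.21 — call this n₀.
Finite-population correction with N = 596: n = n₀ / (1 + (n₀−1)/N) = 395.21 / 1.661 = 237.93
Round up: n = 238.

238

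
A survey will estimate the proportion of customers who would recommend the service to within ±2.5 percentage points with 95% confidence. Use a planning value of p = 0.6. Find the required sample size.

For a proportion with margin E = 0.025 at 95% confidence, z = 1.960.
n = p̂(1−p̂)(z/E)² = 0.6 × 0.4 × (1.960/0.025)² = 1475.17
Round up: n = 1476.

1476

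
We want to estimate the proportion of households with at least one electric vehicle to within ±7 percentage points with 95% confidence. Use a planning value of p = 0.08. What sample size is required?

n = 58

For a proportion with margin E = 0.07 at 95% confidence, z = 1.960.
n = p̂(1−p̂)(z/E)² = 0.08 × 0.92 × (1.960/0.07)² = 57.70
Round up: n = 58.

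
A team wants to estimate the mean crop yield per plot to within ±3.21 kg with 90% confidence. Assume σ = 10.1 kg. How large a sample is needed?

For a mean, the margin of error is E = z·σ/√n, so n = (zσ/E)².
At 90% confidence, z = 1.645.
n = (1.645 × 10.1 / 3.21)² = 26.79
Round up: n = 27.

n = 27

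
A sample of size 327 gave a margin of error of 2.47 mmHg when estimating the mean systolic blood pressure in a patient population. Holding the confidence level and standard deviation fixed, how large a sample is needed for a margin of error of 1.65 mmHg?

Margin of error scales as 1/√n, so n₂ = n₁·(E₁/E₂)².
n₂ = 327 × (2.47/1.65)² = 327 × 2.241 = 732.81
Round up: n₂ = 733.

n = 733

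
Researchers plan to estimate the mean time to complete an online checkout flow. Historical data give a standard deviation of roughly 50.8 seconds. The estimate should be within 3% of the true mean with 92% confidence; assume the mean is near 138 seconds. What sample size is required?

n = 462

For a mean, the margin of error is E = z·σ/√n, so n = (zσ/E)².
At 92% confidence, z = 1.751.
E = 3% of 138 = 4.14 seconds.
n = (1.751 × 50.8 / 4.14)² = 461.64
Round up: n = 462.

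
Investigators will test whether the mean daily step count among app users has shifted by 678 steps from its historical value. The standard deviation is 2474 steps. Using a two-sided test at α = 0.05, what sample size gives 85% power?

For a one-sample z-test, n = ((z_{α/2} + z_β)·σ/δ)².
z_{α/2} = 1.960 (two-sided α = 0.05); z_β = 1.036 (power 85% → β = 0.15).
n = (2.996 × 2474 / 678)² = 119.52
Round up: n = 120.

n = 120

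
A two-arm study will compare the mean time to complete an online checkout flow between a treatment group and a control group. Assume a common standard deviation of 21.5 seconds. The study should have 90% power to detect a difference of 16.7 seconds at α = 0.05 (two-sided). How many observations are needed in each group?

For two equal groups, n per group = 2·((z_{α/2} + z_β)·σ/δ)².
z_{α/2} = 1.960; z_β = 1.282 (power 90%).
n = 2 × (3.242 × 21.5 / 16.7)² = 2 × 17.42 = 34.84
Round up: n = 35 per group.

35 per group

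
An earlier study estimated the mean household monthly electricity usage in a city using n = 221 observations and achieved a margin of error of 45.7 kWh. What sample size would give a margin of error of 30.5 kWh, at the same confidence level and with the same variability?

497

Margin of error scales as 1/√n, so n₂ = n₁·(E₁/E₂)².
n₂ = 221 × (45.7/30.5)² = 221 × 2.245 = 496.15
Round up: n₂ = 497.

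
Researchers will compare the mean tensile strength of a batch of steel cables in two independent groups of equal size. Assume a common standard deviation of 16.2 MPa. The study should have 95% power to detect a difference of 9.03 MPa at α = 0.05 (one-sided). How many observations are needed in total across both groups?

For two equal groups, n per group = 2·((z_α + z_β)·σ/δ)².
z_α = 1.645; z_β = 1.645 (power 95%).
n = 2 × (3.290 × 16.2 / 9.03)² = 2 × 34.84 = 69.68
Round up: n = 70 per group.
Total across both groups: 2 × 70 = 140.

140 total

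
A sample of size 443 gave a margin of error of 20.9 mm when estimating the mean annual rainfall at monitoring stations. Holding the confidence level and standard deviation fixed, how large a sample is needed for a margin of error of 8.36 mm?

Margin of error scales as 1/√n, so n₂ = n₁·(E₁/E₂)².
n₂ = 443 × (20.9/8.36)² = 443 × 6.25 = 2768.75
Round up: n₂ = 2769.

2769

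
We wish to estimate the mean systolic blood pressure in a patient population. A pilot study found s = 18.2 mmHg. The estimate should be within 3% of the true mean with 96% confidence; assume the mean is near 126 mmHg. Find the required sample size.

98

For a mean, the margin of error is E = z·σ/√n, so n = (zσ/E)².
At 96% confidence, z = 2.054.
E = 3% of 126 = 3.78 mmHg.
n = (2.054 × 18.2 / 3.78)² = 97.80
Round up: n = 98.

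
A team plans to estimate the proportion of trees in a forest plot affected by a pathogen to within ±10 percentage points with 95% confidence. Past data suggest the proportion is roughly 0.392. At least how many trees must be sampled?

For a proportion with margin E = 0.1 at 95% confidence, z = 1.960.
n = p̂(1−p̂)(z/E)² = 0.392 × 0.608 × (1.960/0.1)² = 91.56
Round up: n = 92.

92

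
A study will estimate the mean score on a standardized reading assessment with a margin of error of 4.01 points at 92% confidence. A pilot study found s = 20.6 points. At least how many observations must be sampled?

81

For a mean, the margin of error is E = z·σ/√n, so n = (zσ/E)².
At 92% confidence, z = 1.751.
n = (1.751 × 20.6 / 4.01)² = 80.91
Round up: n = 81.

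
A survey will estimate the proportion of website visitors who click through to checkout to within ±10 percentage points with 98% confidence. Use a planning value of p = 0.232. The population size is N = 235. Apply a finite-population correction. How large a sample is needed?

For a proportion with margin E = 0.1 at 98% confidence, z = 2.326.
n = p̂(1−p̂)(z/E)² = 0.232 × 0.768 × (2.326/0.1)² = 96.40 — call this n₀.
Finite-population correction with N = 235: n = n₀ / (1 + (n₀−1)/N) = 96.40 / 1.406 = 68.56
Round up: n = 69.

69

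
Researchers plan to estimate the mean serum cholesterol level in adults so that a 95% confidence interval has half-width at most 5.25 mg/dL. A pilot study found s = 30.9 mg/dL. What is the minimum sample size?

n = 134

For a mean, the margin of error is E = z·σ/√n, so n = (zσ/E)².
At 95% confidence, z = 1.960.
n = (1.960 × 30.9 / 5.25)² = 133.08
Round up: n = 134.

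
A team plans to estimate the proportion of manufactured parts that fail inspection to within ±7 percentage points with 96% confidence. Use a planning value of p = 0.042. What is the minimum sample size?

35

For a proportion with margin E = 0.07 at 96% confidence, z = 2.054.
n = p̂(1−p̂)(z/E)² = 0.042 × 0.958 × (2.054/0.07)² = 34.64
Round up: n = 35.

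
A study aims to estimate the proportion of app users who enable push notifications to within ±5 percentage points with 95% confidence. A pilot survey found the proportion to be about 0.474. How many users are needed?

384

For a proportion with margin E = 0.05 at 95% confidence, z = 1.960.
n = p̂(1−p̂)(z/E)² = 0.474 × 0.526 × (1.960/0.05)² = 383.12
Round up: n = 384.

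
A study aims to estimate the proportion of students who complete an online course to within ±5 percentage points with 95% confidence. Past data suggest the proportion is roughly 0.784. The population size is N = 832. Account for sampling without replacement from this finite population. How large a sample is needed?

For a proportion with margin E = 0.05 at 95% confidence, z = 1.960.
n = p̂(1−p̂)(z/E)² = 0.784 × 0.216 × (1.960/0.05)² = 260.22 — call this n₀.
Finite-population correction with N = 832: n = n₀ / (1 + (n₀−1)/N) = 260.22 / 1.312 = 198.34
Round up: n = 199.

199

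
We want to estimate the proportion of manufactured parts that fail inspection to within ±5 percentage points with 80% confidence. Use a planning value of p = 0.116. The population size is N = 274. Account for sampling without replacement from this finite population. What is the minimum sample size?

For a proportion with margin E = 0.05 at 80% confidence, z = 1.282.
n = p̂(1−p̂)(z/E)² = 0.116 × 0.884 × (1.282/0.05)² = 67.41 — call this n₀.
Finite-population correction with N = 274: n = n₀ / (1 + (n₀−1)/N) = 67.41 / 1.242 = 54.28
Round up: n = 55.

55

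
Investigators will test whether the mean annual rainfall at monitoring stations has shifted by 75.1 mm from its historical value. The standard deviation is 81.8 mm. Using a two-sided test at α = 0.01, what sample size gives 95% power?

For a one-sample z-test, n = ((z_{α/2} + z_β)·σ/δ)².
z_{α/2} = 2.576 (two-sided α = 0.01); z_β = 1.645 (power 95% → β = 0.05).
n = (4.221 × 81.8 / 75.1)² = 21.14
Round up: n = 22.

22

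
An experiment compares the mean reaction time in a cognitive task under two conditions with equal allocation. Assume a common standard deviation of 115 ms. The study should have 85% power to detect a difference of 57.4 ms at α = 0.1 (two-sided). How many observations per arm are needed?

For two equal groups, n per group = 2·((z_{α/2} + z_β)·σ/δ)².
z_{α/2} = 1.645; z_β = 1.036 (power 85%).
n = 2 × (2.681 × 115 / 57.4)² = 2 × 28.85 = 57.70
Round up: n = 58 per group.

58 per group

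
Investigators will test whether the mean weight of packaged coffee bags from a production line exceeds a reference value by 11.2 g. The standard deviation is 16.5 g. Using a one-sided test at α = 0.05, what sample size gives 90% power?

For a one-sample z-test, n = ((z_α + z_β)·σ/δ)².
z_α = 1.645 (one-sided α = 0.05); z_β = 1.282 (power 90% → β = 0.1).
n = (2.927 × 16.5 / 11.2)² = 18.59
Round up: n = 19.

19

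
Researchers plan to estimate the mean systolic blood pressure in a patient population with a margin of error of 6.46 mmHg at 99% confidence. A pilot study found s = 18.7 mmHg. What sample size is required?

n = 56

For a mean, the margin of error is E = z·σ/√n, so n = (zσ/E)².
At 99% confidence, z = 2.576.
n = (2.576 × 18.7 / 6.46)² = 55.60
Round up: n = 56.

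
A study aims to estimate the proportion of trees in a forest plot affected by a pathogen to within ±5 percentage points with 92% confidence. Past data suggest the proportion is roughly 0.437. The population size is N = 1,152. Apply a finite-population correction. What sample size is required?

For a proportion with margin E = 0.05 at 92% confidence, z = 1.751.
n = p̂(1−p̂)(z/E)² = 0.437 × 0.563 × (1.751/0.05)² = 301.73 — call this n₀.
Finite-population correction with N = 1,152: n = n₀ / (1 + (n₀−1)/N) = 301.73 / 1.261 = 239.28
Round up: n = 240.

240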